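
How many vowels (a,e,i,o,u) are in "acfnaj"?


Input: acfnaj
Checking each character:
  'a' at position 0: vowel (running total: 1)
  'c' at position 1: consonant
  'f' at position 2: consonant
  'n' at position 3: consonant
  'a' at position 4: vowel (running total: 2)
  'j' at position 5: consonant
Total vowels: 2

2


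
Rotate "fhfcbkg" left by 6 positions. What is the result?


Input: "fhfcbkg", rotate left by 6
First 6 characters: "fhfcbk"
Remaining characters: "g"
Concatenate remaining + first: "g" + "fhfcbk" = "gfhfcbk"

gfhfcbk


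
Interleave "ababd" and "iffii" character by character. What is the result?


Interleaving "ababd" and "iffii":
  Position 0: 'a' from first, 'i' from second => "ai"
  Position 1: 'b' from first, 'f' from second => "bf"
  Position 2: 'a' from first, 'f' from second => "af"
  Position 3: 'b' from first, 'i' from second => "bi"
  Position 4: 'd' from first, 'i' from second => "di"
Result: aibfafbidi

aibfafbidi


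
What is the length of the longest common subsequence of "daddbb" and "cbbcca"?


LCS of "daddbb" and "cbbcca"
DP table:
           c    b    b    c    c    a
      0    0    0    0    0    0    0
  d   0    0    0    0    0    0    0
  a   0    0    0    0    0    0    1
  d   0    0    0    0    0    0    1
  d   0    0    0    0    0    0    1
  b   0    0    1    1    1    1    1
  b   0    0    1    2    2    2    2
LCS length = dp[6][6] = 2

2


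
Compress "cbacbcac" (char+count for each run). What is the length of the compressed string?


Input: cbacbcac
Runs:
  'c' x 1 => "c1"
  'b' x 1 => "b1"
  'a' x 1 => "a1"
  'c' x 1 => "c1"
  'b' x 1 => "b1"
  'c' x 1 => "c1"
  'a' x 1 => "a1"
  'c' x 1 => "c1"
Compressed: "c1b1a1c1b1c1a1c1"
Compressed length: 16

16


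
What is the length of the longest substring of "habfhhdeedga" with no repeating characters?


Input: "habfhhdeedga"
Sliding window (track last position of each char):
  Position 0 ('h'): window [0,0] length 1 -- new best
  Position 1 ('a'): window [0,1] length 2 -- new best
  Position 2 ('b'): window [0,2] length 3 -- new best
  Position 3 ('f'): window [0,3] length 4 -- new best
  Position 4 ('h'): repeat (last at 0), move window start to 1
  Position 4 ('h'): window [1,4] length 4
  Position 5 ('h'): repeat (last at 4), move window start to 5
  Position 5 ('h'): window [5,5] length 1
  Position 6 ('d'): window [5,6] length 2
  Position 7 ('e'): window [5,7] length 3
  Position 8 ('e'): repeat (last at 7), move window start to 8
  Position 8 ('e'): window [8,8] length 1
  Position 9 ('d'): window [8,9] length 2
  Position 10 ('g'): window [8,10] length 3
  Position 11 ('a'): window [8,11] length 4
Longest substring with no repeats: "habf" with length 4

4


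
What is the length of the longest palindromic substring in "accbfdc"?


Input: "accbfdc"
Checking substrings for palindromes:
  [1:3] "cc" (len 2) => palindrome
Longest palindromic substring: "cc" with length 2

2


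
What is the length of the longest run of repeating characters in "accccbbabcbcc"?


Input: "accccbbabcbcc"
Scanning for longest run:
  Position 1 ('c'): new char, reset run to 1
  Position 2 ('c'): continues run of 'c', length=2
  Position 3 ('c'): continues run of 'c', length=3
  Position 4 ('c'): continues run of 'c', length=4
  Position 5 ('b'): new char, reset run to 1
  Position 6 ('b'): continues run of 'b', length=2
  Position 7 ('a'): new char, reset run to 1
  Position 8 ('b'): new char, reset run to 1
  Position 9 ('c'): new char, reset run to 1
  Position 10 ('b'): new char, reset run to 1
  Position 11 ('c'): new char, reset run to 1
  Position 12 ('c'): continues run of 'c', length=2
Longest run: 'c' with length 4

4


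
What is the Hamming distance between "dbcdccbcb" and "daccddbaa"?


Comparing "dbcdccbcb" and "daccddbaa" position by position:
  Position 0: 'd' vs 'd' => same
  Position 1: 'b' vs 'a' => differ
  Position 2: 'c' vs 'c' => same
  Position 3: 'd' vs 'c' => differ
  Position 4: 'c' vs 'd' => differ
  Position 5: 'c' vs 'd' => differ
  Position 6: 'b' vs 'b' => same
  Position 7: 'c' vs 'a' => differ
  Position 8: 'b' vs 'a' => differ
Total differences (Hamming distance): 6

6


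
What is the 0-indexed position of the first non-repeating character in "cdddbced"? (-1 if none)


Input: cdddbced
Character frequencies:
  'b': 1
  'c': 2
  'd': 4
  'e': 1
Scanning left to right for freq == 1:
  Position 0 ('c'): freq=2, skip
  Position 1 ('d'): freq=4, skip
  Position 2 ('d'): freq=4, skip
  Position 3 ('d'): freq=4, skip
  Position 4 ('b'): unique! => answer = 4

4


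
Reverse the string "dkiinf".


Input: dkiinf
Reading characters right to left:
  Position 5: 'f'
  Position 4: 'n'
  Position 3: 'i'
  Position 2: 'i'
  Position 1: 'k'
  Position 0: 'd'
Reversed: fniikd

fniikd


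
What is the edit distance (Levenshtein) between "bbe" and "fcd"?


Computing edit distance: "bbe" -> "fcd"
DP table:
           f    c    d
      0    1    2    3
  b   1    1    2    3
  b   2    2    2    3
  e   3    3    3    3
Edit distance = dp[3][3] = 3

3


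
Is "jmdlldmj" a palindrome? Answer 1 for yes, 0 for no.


Input: jmdlldmj
Reversed: jmdlldmj
  Compare pos 0 ('j') with pos 7 ('j'): match
  Compare pos 1 ('m') with pos 6 ('m'): match
  Compare pos 2 ('d') with pos 5 ('d'): match
  Compare pos 3 ('l') with pos 4 ('l'): match
Result: palindrome

1


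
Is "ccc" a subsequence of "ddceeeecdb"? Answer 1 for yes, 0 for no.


Check if "ccc" is a subsequence of "ddceeeecdb"
Greedy scan:
  Position 0 ('d'): no match needed
  Position 1 ('d'): no match needed
  Position 2 ('c'): matches sub[0] = 'c'
  Position 3 ('e'): no match needed
  Position 4 ('e'): no match needed
  Position 5 ('e'): no match needed
  Position 6 ('e'): no match needed
  Position 7 ('c'): matches sub[1] = 'c'
  Position 8 ('d'): no match needed
  Position 9 ('b'): no match needed
Only matched 2/3 characters => not a subsequence

0


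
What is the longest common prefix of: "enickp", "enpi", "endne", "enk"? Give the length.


Words: enickp, enpi, endne, enk
  Position 0: all 'e' => match
  Position 1: all 'n' => match
  Position 2: ('i', 'p', 'd', 'k') => mismatch, stop
LCP = "en" (length 2)

2


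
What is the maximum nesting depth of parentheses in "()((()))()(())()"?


Input: "()((()))()(())()"
Tracking depth:
  Position 0 '(': depth becomes 1
  Position 1 ')': depth becomes 0
  Position 2 '(': depth becomes 1
  Position 3 '(': depth becomes 2
  Position 4 '(': depth becomes 3
  Position 5 ')': depth becomes 2
  Position 6 ')': depth becomes 1
  Position 7 ')': depth becomes 0
  Position 8 '(': depth becomes 1
  Position 9 ')': depth becomes 0
  Position 10 '(': depth becomes 1
  Position 11 '(': depth becomes 2
  Position 12 ')': depth becomes 1
  Position 13 ')': depth becomes 0
  Position 14 '(': depth becomes 1
  Position 15 ')': depth becomes 0
Maximum depth reached: 3

3


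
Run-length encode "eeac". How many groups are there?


Input: eeac
Scanning for consecutive runs:
  Group 1: 'e' x 2 (positions 0-1)
  Group 2: 'a' x 1 (positions 2-2)
  Group 3: 'c' x 1 (positions 3-3)
Total groups: 3

3


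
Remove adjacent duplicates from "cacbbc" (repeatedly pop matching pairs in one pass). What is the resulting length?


Input: cacbbc
Stack-based adjacent duplicate removal:
  Read 'c': push. Stack: c
  Read 'a': push. Stack: ca
  Read 'c': push. Stack: cac
  Read 'b': push. Stack: cacb
  Read 'b': matches stack top 'b' => pop. Stack: cac
  Read 'c': matches stack top 'c' => pop. Stack: ca
Final stack: "ca" (length 2)

2


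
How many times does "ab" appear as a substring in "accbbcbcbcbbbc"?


Searching for "ab" in "accbbcbcbcbbbc"
Scanning each position:
  Position 0: "ac" => no
  Position 1: "cc" => no
  Position 2: "cb" => no
  Position 3: "bb" => no
  Position 4: "bc" => no
  Position 5: "cb" => no
  Position 6: "bc" => no
  Position 7: "cb" => no
  Position 8: "bc" => no
  Position 9: "cb" => no
  Position 10: "bb" => no
  Position 11: "bb" => no
  Position 12: "bc" => no
Total occurrences: 0

0


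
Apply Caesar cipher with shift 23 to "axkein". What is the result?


Caesar cipher: shift "axkein" by 23
  'a' (pos 0) + 23 = pos 23 = 'x'
  'x' (pos 23) + 23 = pos 20 = 'u'
  'k' (pos 10) + 23 = pos 7 = 'h'
  'e' (pos 4) + 23 = pos 1 = 'b'
  'i' (pos 8) + 23 = pos 5 = 'f'
  'n' (pos 13) + 23 = pos 10 = 'k'
Result: xuhbfk

xuhbfk


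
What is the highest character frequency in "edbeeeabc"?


Input: edbeeeabc
Character counts:
  'a': 1
  'b': 2
  'c': 1
  'd': 1
  'e': 4
Maximum frequency: 4

4


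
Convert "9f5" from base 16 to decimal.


Input: "9f5" in base 16
Positional expansion:
  Digit '9' (value 9) x 16^2 = 2304
  Digit 'f' (value 15) x 16^1 = 240
  Digit '5' (value 5) x 16^0 = 5
Sum = 2549

2549


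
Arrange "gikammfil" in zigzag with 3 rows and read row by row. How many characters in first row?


Zigzag "gikammfil" into 3 rows:
Placing characters:
  'g' => row 0
  'i' => row 1
  'k' => row 2
  'a' => row 1
  'm' => row 0
  'm' => row 1
  'f' => row 2
  'i' => row 1
  'l' => row 0
Rows:
  Row 0: "gml"
  Row 1: "iami"
  Row 2: "kf"
First row length: 3

3


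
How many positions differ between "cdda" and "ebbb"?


Comparing "cdda" and "ebbb" position by position:
  Position 0: 'c' vs 'e' => DIFFER
  Position 1: 'd' vs 'b' => DIFFER
  Position 2: 'd' vs 'b' => DIFFER
  Position 3: 'a' vs 'b' => DIFFER
Positions that differ: 4

4


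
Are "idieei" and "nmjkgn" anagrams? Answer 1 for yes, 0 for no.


Strings: "idieei", "nmjkgn"
Sorted first:  deeiii
Sorted second: gjkmnn
Differ at position 0: 'd' vs 'g' => not anagrams

0


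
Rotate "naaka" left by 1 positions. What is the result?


Input: "naaka", rotate left by 1
First 1 characters: "n"
Remaining characters: "aaka"
Concatenate remaining + first: "aaka" + "n" = "aakan"

aakan


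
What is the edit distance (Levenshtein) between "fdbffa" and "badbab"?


Computing edit distance: "fdbffa" -> "badbab"
DP table:
           b    a    d    b    a    b
      0    1    2    3    4    5    6
  f   1    1    2    3    4    5    6
  d   2    2    2    2    3    4    5
  b   3    2    3    3    2    3    4
  f   4    3    3    4    3    3    4
  f   5    4    4    4    4    4    4
  a   6    5    4    5    5    4    5
Edit distance = dp[6][6] = 5

5


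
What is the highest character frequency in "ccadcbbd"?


Input: ccadcbbd
Character counts:
  'a': 1
  'b': 2
  'c': 3
  'd': 2
Maximum frequency: 3

3


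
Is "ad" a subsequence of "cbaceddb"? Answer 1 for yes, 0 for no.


Check if "ad" is a subsequence of "cbaceddb"
Greedy scan:
  Position 0 ('c'): no match needed
  Position 1 ('b'): no match needed
  Position 2 ('a'): matches sub[0] = 'a'
  Position 3 ('c'): no match needed
  Position 4 ('e'): no match needed
  Position 5 ('d'): matches sub[1] = 'd'
  Position 6 ('d'): no match needed
  Position 7 ('b'): no match needed
All 2 characters matched => is a subsequence

1


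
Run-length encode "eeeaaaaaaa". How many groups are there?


Input: eeeaaaaaaa
Scanning for consecutive runs:
  Group 1: 'e' x 3 (positions 0-2)
  Group 2: 'a' x 7 (positions 3-9)
Total groups: 2

2


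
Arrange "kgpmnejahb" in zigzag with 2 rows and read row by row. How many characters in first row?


Zigzag "kgpmnejahb" into 2 rows:
Placing characters:
  'k' => row 0
  'g' => row 1
  'p' => row 0
  'm' => row 1
  'n' => row 0
  'e' => row 1
  'j' => row 0
  'a' => row 1
  'h' => row 0
  'b' => row 1
Rows:
  Row 0: "kpnjh"
  Row 1: "gmeab"
First row length: 5

5


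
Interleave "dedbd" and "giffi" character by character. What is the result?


Interleaving "dedbd" and "giffi":
  Position 0: 'd' from first, 'g' from second => "dg"
  Position 1: 'e' from first, 'i' from second => "ei"
  Position 2: 'd' from first, 'f' from second => "df"
  Position 3: 'b' from first, 'f' from second => "bf"
  Position 4: 'd' from first, 'i' from second => "di"
Result: dgeidfbfdi

dgeidfbfdi


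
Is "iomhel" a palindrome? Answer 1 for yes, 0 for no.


Input: iomhel
Reversed: lehmoi
  Compare pos 0 ('i') with pos 5 ('l'): MISMATCH
  Compare pos 1 ('o') with pos 4 ('e'): MISMATCH
  Compare pos 2 ('m') with pos 3 ('h'): MISMATCH
Result: not a palindrome

0


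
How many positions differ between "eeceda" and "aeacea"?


Comparing "eeceda" and "aeacea" position by position:
  Position 0: 'e' vs 'a' => DIFFER
  Position 1: 'e' vs 'e' => same
  Position 2: 'c' vs 'a' => DIFFER
  Position 3: 'e' vs 'c' => DIFFER
  Position 4: 'd' vs 'e' => DIFFER
  Position 5: 'a' vs 'a' => same
Positions that differ: 4

4


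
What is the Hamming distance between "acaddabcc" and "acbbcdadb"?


Comparing "acaddabcc" and "acbbcdadb" position by position:
  Position 0: 'a' vs 'a' => same
  Position 1: 'c' vs 'c' => same
  Position 2: 'a' vs 'b' => differ
  Position 3: 'd' vs 'b' => differ
  Position 4: 'd' vs 'c' => differ
  Position 5: 'a' vs 'd' => differ
  Position 6: 'b' vs 'a' => differ
  Position 7: 'c' vs 'd' => differ
  Position 8: 'c' vs 'b' => differ
Total differences (Hamming distance): 7

7


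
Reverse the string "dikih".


Input: dikih
Reading characters right to left:
  Position 4: 'h'
  Position 3: 'i'
  Position 2: 'k'
  Position 1: 'i'
  Position 0: 'd'
Reversed: hikid

hikid


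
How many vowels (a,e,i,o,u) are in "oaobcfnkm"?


Input: oaobcfnkm
Checking each character:
  'o' at position 0: vowel (running total: 1)
  'a' at position 1: vowel (running total: 2)
  'o' at position 2: vowel (running total: 3)
  'b' at position 3: consonant
  'c' at position 4: consonant
  'f' at position 5: consonant
  'n' at position 6: consonant
  'k' at position 7: consonant
  'm' at position 8: consonant
Total vowels: 3

3


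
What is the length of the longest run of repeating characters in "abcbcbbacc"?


Input: "abcbcbbacc"
Scanning for longest run:
  Position 1 ('b'): new char, reset run to 1
  Position 2 ('c'): new char, reset run to 1
  Position 3 ('b'): new char, reset run to 1
  Position 4 ('c'): new char, reset run to 1
  Position 5 ('b'): new char, reset run to 1
  Position 6 ('b'): continues run of 'b', length=2
  Position 7 ('a'): new char, reset run to 1
  Position 8 ('c'): new char, reset run to 1
  Position 9 ('c'): continues run of 'c', length=2
Longest run: 'b' with length 2

2


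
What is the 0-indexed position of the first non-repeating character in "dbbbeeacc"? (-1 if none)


Input: dbbbeeacc
Character frequencies:
  'a': 1
  'b': 3
  'c': 2
  'd': 1
  'e': 2
Scanning left to right for freq == 1:
  Position 0 ('d'): unique! => answer = 0

0


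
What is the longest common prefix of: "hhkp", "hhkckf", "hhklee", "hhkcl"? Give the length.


Words: hhkp, hhkckf, hhklee, hhkcl
  Position 0: all 'h' => match
  Position 1: all 'h' => match
  Position 2: all 'k' => match
  Position 3: ('p', 'c', 'l', 'c') => mismatch, stop
LCP = "hhk" (length 3)

3


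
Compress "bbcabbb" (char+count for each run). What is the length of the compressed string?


Input: bbcabbb
Runs:
  'b' x 2 => "b2"
  'c' x 1 => "c1"
  'a' x 1 => "a1"
  'b' x 3 => "b3"
Compressed: "b2c1a1b3"
Compressed length: 8

8


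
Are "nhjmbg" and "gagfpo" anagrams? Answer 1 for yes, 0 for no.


Strings: "nhjmbg", "gagfpo"
Sorted first:  bghjmn
Sorted second: afggop
Differ at position 0: 'b' vs 'a' => not anagrams

0


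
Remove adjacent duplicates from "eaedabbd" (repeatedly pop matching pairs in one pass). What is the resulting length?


Input: eaedabbd
Stack-based adjacent duplicate removal:
  Read 'e': push. Stack: e
  Read 'a': push. Stack: ea
  Read 'e': push. Stack: eae
  Read 'd': push. Stack: eaed
  Read 'a': push. Stack: eaeda
  Read 'b': push. Stack: eaedab
  Read 'b': matches stack top 'b' => pop. Stack: eaeda
  Read 'd': push. Stack: eaedad
Final stack: "eaedad" (length 6)

6


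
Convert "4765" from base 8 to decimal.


Input: "4765" in base 8
Positional expansion:
  Digit '4' (value 4) x 8^3 = 2048
  Digit '7' (value 7) x 8^2 = 448
  Digit '6' (value 6) x 8^1 = 48
  Digit '5' (value 5) x 8^0 = 5
Sum = 2549

2549


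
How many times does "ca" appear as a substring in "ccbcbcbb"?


Searching for "ca" in "ccbcbcbb"
Scanning each position:
  Position 0: "cc" => no
  Position 1: "cb" => no
  Position 2: "bc" => no
  Position 3: "cb" => no
  Position 4: "bc" => no
  Position 5: "cb" => no
  Position 6: "bb" => no
Total occurrences: 0

0


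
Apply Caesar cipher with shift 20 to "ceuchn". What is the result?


Caesar cipher: shift "ceuchn" by 20
  'c' (pos 2) + 20 = pos 22 = 'w'
  'e' (pos 4) + 20 = pos 24 = 'y'
  'u' (pos 20) + 20 = pos 14 = 'o'
  'c' (pos 2) + 20 = pos 22 = 'w'
  'h' (pos 7) + 20 = pos 1 = 'b'
  'n' (pos 13) + 20 = pos 7 = 'h'
Result: wyowbh

wyowbh


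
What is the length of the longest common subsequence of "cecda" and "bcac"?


LCS of "cecda" and "bcac"
DP table:
           b    c    a    c
      0    0    0    0    0
  c   0    0    1    1    1
  e   0    0    1    1    1
  c   0    0    1    1    2
  d   0    0    1    1    2
  a   0    0    1    2    2
LCS length = dp[5][4] = 2

2


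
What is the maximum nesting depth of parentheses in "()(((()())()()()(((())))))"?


Input: "()(((()())()()()(((())))))"
Tracking depth:
  Position 0 '(': depth becomes 1
  Position 1 ')': depth becomes 0
  Position 2 '(': depth becomes 1
  Position 3 '(': depth becomes 2
  Position 4 '(': depth becomes 3
  Position 5 '(': depth becomes 4
  Position 6 ')': depth becomes 3
  Position 7 '(': depth becomes 4
  Position 8 ')': depth becomes 3
  Position 9 ')': depth becomes 2
  Position 10 '(': depth becomes 3
  Position 11 ')': depth becomes 2
  Position 12 '(': depth becomes 3
  Position 13 ')': depth becomes 2
  Position 14 '(': depth becomes 3
  Position 15 ')': depth becomes 2
  Position 16 '(': depth becomes 3
  Position 17 '(': depth becomes 4
  Position 18 '(': depth becomes 5
  Position 19 '(': depth becomes 6
  Position 20 ')': depth becomes 5
  Position 21 ')': depth becomes 4
  Position 22 ')': depth becomes 3
  Position 23 ')': depth becomes 2
  Position 24 ')': depth becomes 1
  Position 25 ')': depth becomes 0
Maximum depth reached: 6

6


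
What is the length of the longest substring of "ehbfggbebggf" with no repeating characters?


Input: "ehbfggbebggf"
Sliding window (track last position of each char):
  Position 0 ('e'): window [0,0] length 1 -- new best
  Position 1 ('h'): window [0,1] length 2 -- new best
  Position 2 ('b'): window [0,2] length 3 -- new best
  Position 3 ('f'): window [0,3] length 4 -- new best
  Position 4 ('g'): window [0,4] length 5 -- new best
  Position 5 ('g'): repeat (last at 4), move window start to 5
  Position 5 ('g'): window [5,5] length 1
  Position 6 ('b'): window [5,6] length 2
  Position 7 ('e'): window [5,7] length 3
  Position 8 ('b'): repeat (last at 6), move window start to 7
  Position 8 ('b'): window [7,8] length 2
  Position 9 ('g'): window [7,9] length 3
  Position 10 ('g'): repeat (last at 9), move window start to 10
  Position 10 ('g'): window [10,10] length 1
  Position 11 ('f'): window [10,11] length 2
Longest substring with no repeats: "ehbfg" with length 5

5


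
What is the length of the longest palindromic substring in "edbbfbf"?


Input: "edbbfbf"
Checking substrings for palindromes:
  [3:6] "bfb" (len 3) => palindrome
  [4:7] "fbf" (len 3) => palindrome
  [2:4] "bb" (len 2) => palindrome
Longest palindromic substring: "bfb" with length 3

3


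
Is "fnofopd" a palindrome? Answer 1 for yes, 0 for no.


Input: fnofopd
Reversed: dpofonf
  Compare pos 0 ('f') with pos 6 ('d'): MISMATCH
  Compare pos 1 ('n') with pos 5 ('p'): MISMATCH
  Compare pos 2 ('o') with pos 4 ('o'): match
Result: not a palindrome

0


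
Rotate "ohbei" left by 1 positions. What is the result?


Input: "ohbei", rotate left by 1
First 1 characters: "o"
Remaining characters: "hbei"
Concatenate remaining + first: "hbei" + "o" = "hbeio"

hbeio


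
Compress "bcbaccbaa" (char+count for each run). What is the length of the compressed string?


Input: bcbaccbaa
Runs:
  'b' x 1 => "b1"
  'c' x 1 => "c1"
  'b' x 1 => "b1"
  'a' x 1 => "a1"
  'c' x 2 => "c2"
  'b' x 1 => "b1"
  'a' x 2 => "a2"
Compressed: "b1c1b1a1c2b1a2"
Compressed length: 14

14


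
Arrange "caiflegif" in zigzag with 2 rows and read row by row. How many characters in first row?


Zigzag "caiflegif" into 2 rows:
Placing characters:
  'c' => row 0
  'a' => row 1
  'i' => row 0
  'f' => row 1
  'l' => row 0
  'e' => row 1
  'g' => row 0
  'i' => row 1
  'f' => row 0
Rows:
  Row 0: "cilgf"
  Row 1: "afei"
First row length: 5

5


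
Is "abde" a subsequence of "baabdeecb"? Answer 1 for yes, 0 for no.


Check if "abde" is a subsequence of "baabdeecb"
Greedy scan:
  Position 0 ('b'): no match needed
  Position 1 ('a'): matches sub[0] = 'a'
  Position 2 ('a'): no match needed
  Position 3 ('b'): matches sub[1] = 'b'
  Position 4 ('d'): matches sub[2] = 'd'
  Position 5 ('e'): matches sub[3] = 'e'
  Position 6 ('e'): no match needed
  Position 7 ('c'): no match needed
  Position 8 ('b'): no match needed
All 4 characters matched => is a subsequence

1


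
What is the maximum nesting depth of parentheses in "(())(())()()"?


Input: "(())(())()()"
Tracking depth:
  Position 0 '(': depth becomes 1
  Position 1 '(': depth becomes 2
  Position 2 ')': depth becomes 1
  Position 3 ')': depth becomes 0
  Position 4 '(': depth becomes 1
  Position 5 '(': depth becomes 2
  Position 6 ')': depth becomes 1
  Position 7 ')': depth becomes 0
  Position 8 '(': depth becomes 1
  Position 9 ')': depth becomes 0
  Position 10 '(': depth becomes 1
  Position 11 ')': depth becomes 0
Maximum depth reached: 2

2


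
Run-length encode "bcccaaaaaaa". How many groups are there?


Input: bcccaaaaaaa
Scanning for consecutive runs:
  Group 1: 'b' x 1 (positions 0-0)
  Group 2: 'c' x 3 (positions 1-3)
  Group 3: 'a' x 7 (positions 4-10)
Total groups: 3

3


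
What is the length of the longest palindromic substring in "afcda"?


Input: "afcda"
Checking substrings for palindromes:
  No multi-char palindromic substrings found
Longest palindromic substring: "a" with length 1

1


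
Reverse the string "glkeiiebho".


Input: glkeiiebho
Reading characters right to left:
  Position 9: 'o'
  Position 8: 'h'
  Position 7: 'b'
  Position 6: 'e'
  Position 5: 'i'
  Position 4: 'i'
  Position 3: 'e'
  Position 2: 'k'
  Position 1: 'l'
  Position 0: 'g'
Reversed: ohbeiieklg

ohbeiieklg


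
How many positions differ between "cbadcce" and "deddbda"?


Comparing "cbadcce" and "deddbda" position by position:
  Position 0: 'c' vs 'd' => DIFFER
  Position 1: 'b' vs 'e' => DIFFER
  Position 2: 'a' vs 'd' => DIFFER
  Position 3: 'd' vs 'd' => same
  Position 4: 'c' vs 'b' => DIFFER
  Position 5: 'c' vs 'd' => DIFFER
  Position 6: 'e' vs 'a' => DIFFER
Positions that differ: 6

6


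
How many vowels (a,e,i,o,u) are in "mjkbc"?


Input: mjkbc
Checking each character:
  'm' at position 0: consonant
  'j' at position 1: consonant
  'k' at position 2: consonant
  'b' at position 3: consonant
  'c' at position 4: consonant
Total vowels: 0

0


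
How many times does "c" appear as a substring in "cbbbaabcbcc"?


Searching for "c" in "cbbbaabcbcc"
Scanning each position:
  Position 0: "c" => MATCH
  Position 1: "b" => no
  Position 2: "b" => no
  Position 3: "b" => no
  Position 4: "a" => no
  Position 5: "a" => no
  Position 6: "b" => no
  Position 7: "c" => MATCH
  Position 8: "b" => no
  Position 9: "c" => MATCH
  Position 10: "c" => MATCH
Total occurrences: 4

4


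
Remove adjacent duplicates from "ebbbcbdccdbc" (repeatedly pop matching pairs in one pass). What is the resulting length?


Input: ebbbcbdccdbc
Stack-based adjacent duplicate removal:
  Read 'e': push. Stack: e
  Read 'b': push. Stack: eb
  Read 'b': matches stack top 'b' => pop. Stack: e
  Read 'b': push. Stack: eb
  Read 'c': push. Stack: ebc
  Read 'b': push. Stack: ebcb
  Read 'd': push. Stack: ebcbd
  Read 'c': push. Stack: ebcbdc
  Read 'c': matches stack top 'c' => pop. Stack: ebcbd
  Read 'd': matches stack top 'd' => pop. Stack: ebcb
  Read 'b': matches stack top 'b' => pop. Stack: ebc
  Read 'c': matches stack top 'c' => pop. Stack: eb
Final stack: "eb" (length 2)

2


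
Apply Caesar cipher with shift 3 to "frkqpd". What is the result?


Caesar cipher: shift "frkqpd" by 3
  'f' (pos 5) + 3 = pos 8 = 'i'
  'r' (pos 17) + 3 = pos 20 = 'u'
  'k' (pos 10) + 3 = pos 13 = 'n'
  'q' (pos 16) + 3 = pos 19 = 't'
  'p' (pos 15) + 3 = pos 18 = 's'
  'd' (pos 3) + 3 = pos 6 = 'g'
Result: iuntsg

iuntsg


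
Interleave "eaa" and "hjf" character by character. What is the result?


Interleaving "eaa" and "hjf":
  Position 0: 'e' from first, 'h' from second => "eh"
  Position 1: 'a' from first, 'j' from second => "aj"
  Position 2: 'a' from first, 'f' from second => "af"
Result: ehajaf

ehajaf


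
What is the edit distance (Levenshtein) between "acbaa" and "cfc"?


Computing edit distance: "acbaa" -> "cfc"
DP table:
           c    f    c
      0    1    2    3
  a   1    1    2    3
  c   2    1    2    2
  b   3    2    2    3
  a   4    3    3    3
  a   5    4    4    4
Edit distance = dp[5][3] = 4

4


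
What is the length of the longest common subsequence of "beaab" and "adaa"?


LCS of "beaab" and "adaa"
DP table:
           a    d    a    a
      0    0    0    0    0
  b   0    0    0    0    0
  e   0    0    0    0    0
  a   0    1    1    1    1
  a   0    1    1    2    2
  b   0    1    1    2    2
LCS length = dp[5][4] = 2

2


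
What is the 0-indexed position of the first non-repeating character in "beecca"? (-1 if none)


Input: beecca
Character frequencies:
  'a': 1
  'b': 1
  'c': 2
  'e': 2
Scanning left to right for freq == 1:
  Position 0 ('b'): unique! => answer = 0

0


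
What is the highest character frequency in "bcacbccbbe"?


Input: bcacbccbbe
Character counts:
  'a': 1
  'b': 4
  'c': 4
  'e': 1
Maximum frequency: 4

4


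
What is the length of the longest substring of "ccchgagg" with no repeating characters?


Input: "ccchgagg"
Sliding window (track last position of each char):
  Position 0 ('c'): window [0,0] length 1 -- new best
  Position 1 ('c'): repeat (last at 0), move window start to 1
  Position 1 ('c'): window [1,1] length 1
  Position 2 ('c'): repeat (last at 1), move window start to 2
  Position 2 ('c'): window [2,2] length 1
  Position 3 ('h'): window [2,3] length 2 -- new best
  Position 4 ('g'): window [2,4] length 3 -- new best
  Position 5 ('a'): window [2,5] length 4 -- new best
  Position 6 ('g'): repeat (last at 4), move window start to 5
  Position 6 ('g'): window [5,6] length 2
  Position 7 ('g'): repeat (last at 6), move window start to 7
  Position 7 ('g'): window [7,7] length 1
Longest substring with no repeats: "chga" with length 4

4


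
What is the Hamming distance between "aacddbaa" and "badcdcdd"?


Comparing "aacddbaa" and "badcdcdd" position by position:
  Position 0: 'a' vs 'b' => differ
  Position 1: 'a' vs 'a' => same
  Position 2: 'c' vs 'd' => differ
  Position 3: 'd' vs 'c' => differ
  Position 4: 'd' vs 'd' => same
  Position 5: 'b' vs 'c' => differ
  Position 6: 'a' vs 'd' => differ
  Position 7: 'a' vs 'd' => differ
Total differences (Hamming distance): 6

6


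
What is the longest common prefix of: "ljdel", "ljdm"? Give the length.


Words: ljdel, ljdm
  Position 0: all 'l' => match
  Position 1: all 'j' => match
  Position 2: all 'd' => match
  Position 3: ('e', 'm') => mismatch, stop
LCP = "ljd" (length 3)

3


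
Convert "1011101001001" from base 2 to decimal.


Input: "1011101001001" in base 2
Positional expansion:
  Digit '1' (value 1) x 2^12 = 4096
  Digit '0' (value 0) x 2^11 = 0
  Digit '1' (value 1) x 2^10 = 1024
  Digit '1' (value 1) x 2^9 = 512
  Digit '1' (value 1) x 2^8 = 256
  Digit '0' (value 0) x 2^7 = 0
  Digit '1' (value 1) x 2^6 = 64
  Digit '0' (value 0) x 2^5 = 0
  Digit '0' (value 0) x 2^4 = 0
  Digit '1' (value 1) x 2^3 = 8
  Digit '0' (value 0) x 2^2 = 0
  Digit '0' (value 0) x 2^1 = 0
  Digit '1' (value 1) x 2^0 = 1
Sum = 5961

5961


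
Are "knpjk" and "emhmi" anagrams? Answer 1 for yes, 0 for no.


Strings: "knpjk", "emhmi"
Sorted first:  jkknp
Sorted second: ehimm
Differ at position 0: 'j' vs 'e' => not anagrams

0


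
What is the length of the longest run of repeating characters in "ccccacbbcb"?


Input: "ccccacbbcb"
Scanning for longest run:
  Position 1 ('c'): continues run of 'c', length=2
  Position 2 ('c'): continues run of 'c', length=3
  Position 3 ('c'): continues run of 'c', length=4
  Position 4 ('a'): new char, reset run to 1
  Position 5 ('c'): new char, reset run to 1
  Position 6 ('b'): new char, reset run to 1
  Position 7 ('b'): continues run of 'b', length=2
  Position 8 ('c'): new char, reset run to 1
  Position 9 ('b'): new char, reset run to 1
Longest run: 'c' with length 4

4


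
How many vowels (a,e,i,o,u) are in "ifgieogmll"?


Input: ifgieogmll
Checking each character:
  'i' at position 0: vowel (running total: 1)
  'f' at position 1: consonant
  'g' at position 2: consonant
  'i' at position 3: vowel (running total: 2)
  'e' at position 4: vowel (running total: 3)
  'o' at position 5: vowel (running total: 4)
  'g' at position 6: consonant
  'm' at position 7: consonant
  'l' at position 8: consonant
  'l' at position 9: consonant
Total vowels: 4

4


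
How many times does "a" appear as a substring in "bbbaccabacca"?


Searching for "a" in "bbbaccabacca"
Scanning each position:
  Position 0: "b" => no
  Position 1: "b" => no
  Position 2: "b" => no
  Position 3: "a" => MATCH
  Position 4: "c" => no
  Position 5: "c" => no
  Position 6: "a" => MATCH
  Position 7: "b" => no
  Position 8: "a" => MATCH
  Position 9: "c" => no
  Position 10: "c" => no
  Position 11: "a" => MATCH
Total occurrences: 4

4


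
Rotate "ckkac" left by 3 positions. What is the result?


Input: "ckkac", rotate left by 3
First 3 characters: "ckk"
Remaining characters: "ac"
Concatenate remaining + first: "ac" + "ckk" = "acckk"

acckk


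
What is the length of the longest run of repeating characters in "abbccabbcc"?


Input: "abbccabbcc"
Scanning for longest run:
  Position 1 ('b'): new char, reset run to 1
  Position 2 ('b'): continues run of 'b', length=2
  Position 3 ('c'): new char, reset run to 1
  Position 4 ('c'): continues run of 'c', length=2
  Position 5 ('a'): new char, reset run to 1
  Position 6 ('b'): new char, reset run to 1
  Position 7 ('b'): continues run of 'b', length=2
  Position 8 ('c'): new char, reset run to 1
  Position 9 ('c'): continues run of 'c', length=2
Longest run: 'b' with length 2

2


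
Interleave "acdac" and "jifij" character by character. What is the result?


Interleaving "acdac" and "jifij":
  Position 0: 'a' from first, 'j' from second => "aj"
  Position 1: 'c' from first, 'i' from second => "ci"
  Position 2: 'd' from first, 'f' from second => "df"
  Position 3: 'a' from first, 'i' from second => "ai"
  Position 4: 'c' from first, 'j' from second => "cj"
Result: ajcidfaicj

ajcidfaicj


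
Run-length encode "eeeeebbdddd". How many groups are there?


Input: eeeeebbdddd
Scanning for consecutive runs:
  Group 1: 'e' x 5 (positions 0-4)
  Group 2: 'b' x 2 (positions 5-6)
  Group 3: 'd' x 4 (positions 7-10)
Total groups: 3

3


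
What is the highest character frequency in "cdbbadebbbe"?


Input: cdbbadebbbe
Character counts:
  'a': 1
  'b': 5
  'c': 1
  'd': 2
  'e': 2
Maximum frequency: 5

5


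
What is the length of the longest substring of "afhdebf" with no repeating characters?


Input: "afhdebf"
Sliding window (track last position of each char):
  Position 0 ('a'): window [0,0] length 1 -- new best
  Position 1 ('f'): window [0,1] length 2 -- new best
  Position 2 ('h'): window [0,2] length 3 -- new best
  Position 3 ('d'): window [0,3] length 4 -- new best
  Position 4 ('e'): window [0,4] length 5 -- new best
  Position 5 ('b'): window [0,5] length 6 -- new best
  Position 6 ('f'): repeat (last at 1), move window start to 2
  Position 6 ('f'): window [2,6] length 5
Longest substring with no repeats: "afhdeb" with length 6

6


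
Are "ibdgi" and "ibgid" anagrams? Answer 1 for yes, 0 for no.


Strings: "ibdgi", "ibgid"
Sorted first:  bdgii
Sorted second: bdgii
Sorted forms match => anagrams

1


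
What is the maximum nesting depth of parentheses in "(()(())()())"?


Input: "(()(())()())"
Tracking depth:
  Position 0 '(': depth becomes 1
  Position 1 '(': depth becomes 2
  Position 2 ')': depth becomes 1
  Position 3 '(': depth becomes 2
  Position 4 '(': depth becomes 3
  Position 5 ')': depth becomes 2
  Position 6 ')': depth becomes 1
  Position 7 '(': depth becomes 2
  Position 8 ')': depth becomes 1
  Position 9 '(': depth becomes 2
  Position 10 ')': depth becomes 1
  Position 11 ')': depth becomes 0
Maximum depth reached: 3

3


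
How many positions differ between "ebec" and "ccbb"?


Comparing "ebec" and "ccbb" position by position:
  Position 0: 'e' vs 'c' => DIFFER
  Position 1: 'b' vs 'c' => DIFFER
  Position 2: 'e' vs 'b' => DIFFER
  Position 3: 'c' vs 'b' => DIFFER
Positions that differ: 4

4


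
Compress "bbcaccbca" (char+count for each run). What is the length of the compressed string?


Input: bbcaccbca
Runs:
  'b' x 2 => "b2"
  'c' x 1 => "c1"
  'a' x 1 => "a1"
  'c' x 2 => "c2"
  'b' x 1 => "b1"
  'c' x 1 => "c1"
  'a' x 1 => "a1"
Compressed: "b2c1a1c2b1c1a1"
Compressed length: 14

14


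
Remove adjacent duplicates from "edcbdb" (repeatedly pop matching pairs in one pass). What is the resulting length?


Input: edcbdb
Stack-based adjacent duplicate removal:
  Read 'e': push. Stack: e
  Read 'd': push. Stack: ed
  Read 'c': push. Stack: edc
  Read 'b': push. Stack: edcb
  Read 'd': push. Stack: edcbd
  Read 'b': push. Stack: edcbdb
Final stack: "edcbdb" (length 6)

6


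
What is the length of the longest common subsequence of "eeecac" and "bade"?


LCS of "eeecac" and "bade"
DP table:
           b    a    d    e
      0    0    0    0    0
  e   0    0    0    0    1
  e   0    0    0    0    1
  e   0    0    0    0    1
  c   0    0    0    0    1
  a   0    0    1    1    1
  c   0    0    1    1    1
LCS length = dp[6][4] = 1

1


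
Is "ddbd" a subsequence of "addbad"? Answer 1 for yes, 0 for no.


Check if "ddbd" is a subsequence of "addbad"
Greedy scan:
  Position 0 ('a'): no match needed
  Position 1 ('d'): matches sub[0] = 'd'
  Position 2 ('d'): matches sub[1] = 'd'
  Position 3 ('b'): matches sub[2] = 'b'
  Position 4 ('a'): no match needed
  Position 5 ('d'): matches sub[3] = 'd'
All 4 characters matched => is a subsequence

1


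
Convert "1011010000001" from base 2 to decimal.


Input: "1011010000001" in base 2
Positional expansion:
  Digit '1' (value 1) x 2^12 = 4096
  Digit '0' (value 0) x 2^11 = 0
  Digit '1' (value 1) x 2^10 = 1024
  Digit '1' (value 1) x 2^9 = 512
  Digit '0' (value 0) x 2^8 = 0
  Digit '1' (value 1) x 2^7 = 128
  Digit '0' (value 0) x 2^6 = 0
  Digit '0' (value 0) x 2^5 = 0
  Digit '0' (value 0) x 2^4 = 0
  Digit '0' (value 0) x 2^3 = 0
  Digit '0' (value 0) x 2^2 = 0
  Digit '0' (value 0) x 2^1 = 0
  Digit '1' (value 1) x 2^0 = 1
Sum = 5761

5761


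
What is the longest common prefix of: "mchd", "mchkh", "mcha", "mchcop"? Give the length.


Words: mchd, mchkh, mcha, mchcop
  Position 0: all 'm' => match
  Position 1: all 'c' => match
  Position 2: all 'h' => match
  Position 3: ('d', 'k', 'a', 'c') => mismatch, stop
LCP = "mch" (length 3)

3


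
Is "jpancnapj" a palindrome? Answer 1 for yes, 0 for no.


Input: jpancnapj
Reversed: jpancnapj
  Compare pos 0 ('j') with pos 8 ('j'): match
  Compare pos 1 ('p') with pos 7 ('p'): match
  Compare pos 2 ('a') with pos 6 ('a'): match
  Compare pos 3 ('n') with pos 5 ('n'): match
Result: palindrome

1


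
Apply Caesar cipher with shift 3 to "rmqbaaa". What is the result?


Caesar cipher: shift "rmqbaaa" by 3
  'r' (pos 17) + 3 = pos 20 = 'u'
  'm' (pos 12) + 3 = pos 15 = 'p'
  'q' (pos 16) + 3 = pos 19 = 't'
  'b' (pos 1) + 3 = pos 4 = 'e'
  'a' (pos 0) + 3 = pos 3 = 'd'
  'a' (pos 0) + 3 = pos 3 = 'd'
  'a' (pos 0) + 3 = pos 3 = 'd'
Result: upteddd

upteddd


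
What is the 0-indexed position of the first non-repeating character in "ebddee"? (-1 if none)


Input: ebddee
Character frequencies:
  'b': 1
  'd': 2
  'e': 3
Scanning left to right for freq == 1:
  Position 0 ('e'): freq=3, skip
  Position 1 ('b'): unique! => answer = 1

1


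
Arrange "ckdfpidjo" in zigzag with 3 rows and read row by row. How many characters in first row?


Zigzag "ckdfpidjo" into 3 rows:
Placing characters:
  'c' => row 0
  'k' => row 1
  'd' => row 2
  'f' => row 1
  'p' => row 0
  'i' => row 1
  'd' => row 2
  'j' => row 1
  'o' => row 0
Rows:
  Row 0: "cpo"
  Row 1: "kfij"
  Row 2: "dd"
First row length: 3

3


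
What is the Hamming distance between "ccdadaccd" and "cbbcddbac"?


Comparing "ccdadaccd" and "cbbcddbac" position by position:
  Position 0: 'c' vs 'c' => same
  Position 1: 'c' vs 'b' => differ
  Position 2: 'd' vs 'b' => differ
  Position 3: 'a' vs 'c' => differ
  Position 4: 'd' vs 'd' => same
  Position 5: 'a' vs 'd' => differ
  Position 6: 'c' vs 'b' => differ
  Position 7: 'c' vs 'a' => differ
  Position 8: 'd' vs 'c' => differ
Total differences (Hamming distance): 7

7


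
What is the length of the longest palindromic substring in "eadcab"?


Input: "eadcab"
Checking substrings for palindromes:
  No multi-char palindromic substrings found
Longest palindromic substring: "e" with length 1

1


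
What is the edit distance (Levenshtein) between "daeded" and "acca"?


Computing edit distance: "daeded" -> "acca"
DP table:
           a    c    c    a
      0    1    2    3    4
  d   1    1    2    3    4
  a   2    1    2    3    3
  e   3    2    2    3    4
  d   4    3    3    3    4
  e   5    4    4    4    4
  d   6    5    5    5    5
Edit distance = dp[6][4] = 5

5


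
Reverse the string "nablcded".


Input: nablcded
Reading characters right to left:
  Position 7: 'd'
  Position 6: 'e'
  Position 5: 'd'
  Position 4: 'c'
  Position 3: 'l'
  Position 2: 'b'
  Position 1: 'a'
  Position 0: 'n'
Reversed: dedclban

dedclban


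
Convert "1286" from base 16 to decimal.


Input: "1286" in base 16
Positional expansion:
  Digit '1' (value 1) x 16^3 = 4096
  Digit '2' (value 2) x 16^2 = 512
  Digit '8' (value 8) x 16^1 = 128
  Digit '6' (value 6) x 16^0 = 6
Sum = 4742

4742


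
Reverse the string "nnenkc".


Input: nnenkc
Reading characters right to left:
  Position 5: 'c'
  Position 4: 'k'
  Position 3: 'n'
  Position 2: 'e'
  Position 1: 'n'
  Position 0: 'n'
Reversed: cknenn

cknenn


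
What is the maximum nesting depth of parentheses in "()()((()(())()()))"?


Input: "()()((()(())()()))"
Tracking depth:
  Position 0 '(': depth becomes 1
  Position 1 ')': depth becomes 0
  Position 2 '(': depth becomes 1
  Position 3 ')': depth becomes 0
  Position 4 '(': depth becomes 1
  Position 5 '(': depth becomes 2
  Position 6 '(': depth becomes 3
  Position 7 ')': depth becomes 2
  Position 8 '(': depth becomes 3
  Position 9 '(': depth becomes 4
  Position 10 ')': depth becomes 3
  Position 11 ')': depth becomes 2
  Position 12 '(': depth becomes 3
  Position 13 ')': depth becomes 2
  Position 14 '(': depth becomes 3
  Position 15 ')': depth becomes 2
  Position 16 ')': depth becomes 1
  Position 17 ')': depth becomes 0
Maximum depth reached: 4

4


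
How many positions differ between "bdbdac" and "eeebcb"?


Comparing "bdbdac" and "eeebcb" position by position:
  Position 0: 'b' vs 'e' => DIFFER
  Position 1: 'd' vs 'e' => DIFFER
  Position 2: 'b' vs 'e' => DIFFER
  Position 3: 'd' vs 'b' => DIFFER
  Position 4: 'a' vs 'c' => DIFFER
  Position 5: 'c' vs 'b' => DIFFER
Positions that differ: 6

6


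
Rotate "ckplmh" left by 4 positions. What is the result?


Input: "ckplmh", rotate left by 4
First 4 characters: "ckpl"
Remaining characters: "mh"
Concatenate remaining + first: "mh" + "ckpl" = "mhckpl"

mhckpl
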